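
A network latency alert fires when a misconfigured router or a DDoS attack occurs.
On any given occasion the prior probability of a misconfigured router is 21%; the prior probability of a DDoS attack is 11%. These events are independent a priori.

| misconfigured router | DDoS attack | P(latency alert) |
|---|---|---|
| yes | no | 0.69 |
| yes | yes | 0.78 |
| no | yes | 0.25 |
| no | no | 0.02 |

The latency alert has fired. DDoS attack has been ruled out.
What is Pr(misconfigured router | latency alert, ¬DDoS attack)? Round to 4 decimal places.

Pr(misconfigured router | latency alert, ¬DDoS attack) ≈ 0.9017

For the numerator, keep only misconfigured router=true terms: 0.69·0.21 = 0.144900
Denominator P(latency alert | ¬DDoS attack): 0.02·0.79 + 0.69·0.21 = 0.160700
P(misconfigured router | latency alert, ¬DDoS attack) = 0.144900/0.160700 ≈ 0.9017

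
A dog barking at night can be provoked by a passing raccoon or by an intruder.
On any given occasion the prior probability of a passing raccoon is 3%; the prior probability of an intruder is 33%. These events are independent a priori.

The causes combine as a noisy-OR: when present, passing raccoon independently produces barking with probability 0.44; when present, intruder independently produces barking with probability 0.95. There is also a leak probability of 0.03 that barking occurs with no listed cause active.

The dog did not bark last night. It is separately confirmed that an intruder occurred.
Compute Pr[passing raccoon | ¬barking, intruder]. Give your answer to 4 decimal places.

Pr[passing raccoon | ¬barking, intruder] ≈ 0.0170

Under noisy-OR, P(barking | causes) = 1 − (1−0.03)·∏(1−qᵢ) over the active causes.
P(¬barking | intruder) = 0.0485*0.97 + 0.02716*0.03 = 0.047045 + 0.000815 = 0.047860
Of this, 0.000815 comes from 0.02716*0.03 (the passing raccoon=true cases).
P(passing raccoon | ¬barking, intruder) = 0.000815 / 0.047860 ≈ 0.0170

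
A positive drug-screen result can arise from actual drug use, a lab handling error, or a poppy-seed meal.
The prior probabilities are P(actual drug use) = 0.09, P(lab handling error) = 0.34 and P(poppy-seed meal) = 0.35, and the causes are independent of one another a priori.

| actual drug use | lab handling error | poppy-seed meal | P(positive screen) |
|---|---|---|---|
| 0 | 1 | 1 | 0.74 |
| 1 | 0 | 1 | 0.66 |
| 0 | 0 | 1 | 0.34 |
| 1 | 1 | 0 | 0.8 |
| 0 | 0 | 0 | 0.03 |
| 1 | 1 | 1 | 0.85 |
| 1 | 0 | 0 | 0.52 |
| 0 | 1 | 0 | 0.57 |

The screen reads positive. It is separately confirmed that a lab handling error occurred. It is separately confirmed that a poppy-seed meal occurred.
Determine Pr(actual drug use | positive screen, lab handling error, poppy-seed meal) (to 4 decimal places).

Pr(actual drug use | positive screen, lab handling error, poppy-seed meal) ≈ 0.1020

P(positive screen | lab handling error, poppy-seed meal) = 0.74*0.91 + 0.85*0.09 = 0.673400 + 0.076500 = 0.749900
Restricting to configurations with actual drug use present: 0.85*0.09 = 0.076500.
Hence the posterior is 0.076500/0.749900 ≈ 0.1020.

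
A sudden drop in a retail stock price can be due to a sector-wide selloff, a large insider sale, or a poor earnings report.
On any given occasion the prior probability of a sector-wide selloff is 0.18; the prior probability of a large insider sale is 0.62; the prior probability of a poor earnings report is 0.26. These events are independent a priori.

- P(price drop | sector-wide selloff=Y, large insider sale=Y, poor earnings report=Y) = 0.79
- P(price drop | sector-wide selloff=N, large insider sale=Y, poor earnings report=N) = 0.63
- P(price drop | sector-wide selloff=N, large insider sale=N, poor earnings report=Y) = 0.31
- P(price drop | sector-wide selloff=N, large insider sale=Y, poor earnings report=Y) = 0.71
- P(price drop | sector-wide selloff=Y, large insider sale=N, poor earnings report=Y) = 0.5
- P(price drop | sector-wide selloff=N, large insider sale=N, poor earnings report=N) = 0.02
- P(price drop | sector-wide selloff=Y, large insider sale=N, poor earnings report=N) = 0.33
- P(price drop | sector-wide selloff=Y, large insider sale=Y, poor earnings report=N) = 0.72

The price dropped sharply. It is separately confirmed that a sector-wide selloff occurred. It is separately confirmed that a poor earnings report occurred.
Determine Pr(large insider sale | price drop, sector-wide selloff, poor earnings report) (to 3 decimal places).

P(price drop | sector-wide selloff, poor earnings report) = 0.5×0.38 + 0.79×0.62 = 0.190000 + 0.489800 = 0.679800
The large insider sale-present share is 0.79×0.62 = 0.489800.
Hence the posterior is 0.489800/0.679800 ≈ 0.721.

Pr(large insider sale | price drop, sector-wide selloff, poor earnings report) ≈ 0.721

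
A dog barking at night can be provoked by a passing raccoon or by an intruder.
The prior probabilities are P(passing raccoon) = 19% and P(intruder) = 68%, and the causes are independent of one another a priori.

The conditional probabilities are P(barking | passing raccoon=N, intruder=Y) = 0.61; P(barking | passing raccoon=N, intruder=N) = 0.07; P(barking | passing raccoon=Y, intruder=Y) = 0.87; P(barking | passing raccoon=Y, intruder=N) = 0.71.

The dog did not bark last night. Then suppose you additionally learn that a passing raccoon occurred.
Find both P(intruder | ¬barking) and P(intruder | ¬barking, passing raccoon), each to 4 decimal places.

P(intruder | ¬barking) ≈ 0.4724; P(intruder | ¬barking, passing raccoon) ≈ 0.4879

For the numerator, keep only intruder=true terms: 0.214812 + 0.016796 = 0.231608
Denominator P(¬barking): 0.93*0.81*0.32 + 0.39*0.81*0.68 + 0.29*0.19*0.32 + 0.13*0.19*0.68 = 0.490296
Posterior = 0.231608 / 0.490296 ≈ 0.4724

With the extra evidence:
Enumerate both values of intruder and weight by the priors:
  P(¬barking | passing raccoon) = 0.29×0.32 + 0.13×0.68
        = 0.092800 + 0.088400 = 0.181200
The terms with intruder present sum to 0.088400, so
  P(intruder | ¬barking, passing raccoon) = 0.088400 / 0.181200 ≈ 0.4879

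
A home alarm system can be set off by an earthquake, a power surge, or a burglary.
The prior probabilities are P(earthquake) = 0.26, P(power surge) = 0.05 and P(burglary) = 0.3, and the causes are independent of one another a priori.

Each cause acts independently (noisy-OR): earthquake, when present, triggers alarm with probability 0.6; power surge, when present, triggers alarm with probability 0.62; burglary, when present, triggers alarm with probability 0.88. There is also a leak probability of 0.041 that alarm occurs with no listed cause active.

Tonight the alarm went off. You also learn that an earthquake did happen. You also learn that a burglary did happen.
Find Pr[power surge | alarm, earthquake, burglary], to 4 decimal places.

Pr[power surge | alarm, earthquake, burglary] ≈ 0.0514

Under noisy-OR, P(alarm | causes) = 1 − (1−0.041)·∏(1−qᵢ) over the active causes.
Sum P(alarm|·) weighted by the priors over both values of power surge:
  P(alarm | earthquake, burglary) = 0.953968*0.95 + 0.982508*0.05
        = 0.906270 + 0.049125 = 0.955395
The terms with power surge present sum to 0.049125, so
  P(power surge | alarm, earthquake, burglary) = 0.049125 / 0.955395 ≈ 0.0514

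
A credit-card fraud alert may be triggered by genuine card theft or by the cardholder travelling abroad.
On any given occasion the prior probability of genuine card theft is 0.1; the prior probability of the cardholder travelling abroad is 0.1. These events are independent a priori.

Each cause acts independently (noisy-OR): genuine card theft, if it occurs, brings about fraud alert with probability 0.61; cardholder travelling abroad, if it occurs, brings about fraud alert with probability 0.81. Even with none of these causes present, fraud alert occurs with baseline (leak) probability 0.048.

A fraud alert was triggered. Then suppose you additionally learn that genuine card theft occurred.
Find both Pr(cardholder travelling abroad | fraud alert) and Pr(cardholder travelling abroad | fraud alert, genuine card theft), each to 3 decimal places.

Under noisy-OR, P(fraud alert | causes) = 1 − (1−0.048)·∏(1−qᵢ) over the active causes.
Sum P(fraud alert|·) weighted by the priors over the 4 (genuine card theft, cardholder travelling abroad) configurations:
  P(fraud alert) = 0.048*0.9*0.9 + 0.81912*0.9*0.1 + 0.62872*0.1*0.9 + 0.929457*0.1*0.1
        = 0.038880 + 0.073721 + 0.056585 + 0.009295 = 0.178481
Keeping only the cardholder travelling abroad-present terms gives 0.083016, so
  P(cardholder travelling abroad | fraud alert) = 0.083016 / 0.178481 ≈ 0.465

Now also conditioning on genuine card theft=true:
For the numerator, keep only cardholder travelling abroad=true terms: 0.929457*0.1 = 0.092946
Normalizer over all consistent configurations: 0.62872*0.9 + 0.929457*0.1 = 0.658794
Posterior = 0.092946 / 0.658794 ≈ 0.141

Pr(cardholder travelling abroad | fraud alert) ≈ 0.465; Pr(cardholder travelling abroad | fraud alert, genuine card theft) ≈ 0.141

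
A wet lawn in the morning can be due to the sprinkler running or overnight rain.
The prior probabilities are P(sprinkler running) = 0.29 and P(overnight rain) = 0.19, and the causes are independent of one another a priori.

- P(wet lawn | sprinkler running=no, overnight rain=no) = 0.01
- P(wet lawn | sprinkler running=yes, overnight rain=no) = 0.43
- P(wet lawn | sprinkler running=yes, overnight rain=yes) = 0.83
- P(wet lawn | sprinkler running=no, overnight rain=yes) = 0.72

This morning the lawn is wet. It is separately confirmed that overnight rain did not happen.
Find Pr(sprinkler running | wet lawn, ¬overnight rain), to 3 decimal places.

Pr(sprinkler running | wet lawn, ¬overnight rain) ≈ 0.946

Weight on sprinkler running=true, given the evidence: 0.43·0.29 = 0.124700
The normalizing constant is 0.01·0.71 + 0.43·0.29 = 0.131800
Posterior = 0.124700 / 0.131800 ≈ 0.946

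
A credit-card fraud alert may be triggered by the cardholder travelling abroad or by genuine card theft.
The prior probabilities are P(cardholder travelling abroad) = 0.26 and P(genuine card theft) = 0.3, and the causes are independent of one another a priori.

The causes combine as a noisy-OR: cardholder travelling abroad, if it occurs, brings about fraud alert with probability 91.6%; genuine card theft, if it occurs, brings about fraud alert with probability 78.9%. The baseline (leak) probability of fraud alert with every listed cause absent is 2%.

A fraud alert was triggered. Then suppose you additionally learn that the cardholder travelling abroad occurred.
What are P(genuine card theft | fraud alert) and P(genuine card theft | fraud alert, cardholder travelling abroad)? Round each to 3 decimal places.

Under noisy-OR, P(fraud alert | causes) = 1 − (1−0.02)·∏(1−qᵢ) over the active causes.
Sum P(fraud alert|·) weighted by the priors over the 4 (cardholder travelling abroad, genuine card theft) configurations:
  P(fraud alert) = 0.02·0.74·0.7 + 0.79322·0.74·0.3 + 0.91768·0.26·0.7 + 0.98263·0.26·0.3
        = 0.010360 + 0.176095 + 0.167018 + 0.076645 = 0.430118
The terms with genuine card theft present sum to 0.252740, so
  P(genuine card theft | fraud alert) = 0.252740 / 0.430118 ≈ 0.588

With the extra evidence:
Enumerate both values of genuine card theft and weight by the priors:
  P(fraud alert | cardholder travelling abroad) = 0.91768×0.7 + 0.98263×0.3
        = 0.642376 + 0.294789 = 0.937165
Configurations with genuine card theft contribute 0.294789, so
  P(genuine card theft | fraud alert, cardholder travelling abroad) = 0.294789 / 0.937165 ≈ 0.315

P(genuine card theft | fraud alert) ≈ 0.588; P(genuine card theft | fraud alert, cardholder travelling abroad) ≈ 0.315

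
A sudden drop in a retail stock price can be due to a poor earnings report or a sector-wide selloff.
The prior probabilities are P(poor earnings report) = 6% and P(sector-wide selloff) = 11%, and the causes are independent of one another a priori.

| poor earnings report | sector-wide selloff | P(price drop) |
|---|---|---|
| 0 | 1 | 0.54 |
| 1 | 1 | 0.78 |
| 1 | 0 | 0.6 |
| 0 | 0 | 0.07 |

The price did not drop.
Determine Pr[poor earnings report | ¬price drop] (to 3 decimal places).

Pr[poor earnings report | ¬price drop] ≈ 0.027

For the numerator, keep only poor earnings report=true terms: 0.021360 + 0.001452 = 0.022812
Normalizer over all consistent configurations: 0.93×0.94×0.89 + 0.46×0.94×0.11 + 0.4×0.06×0.89 + 0.22×0.06×0.11 = 0.848414
Posterior = 0.022812 / 0.848414 ≈ 0.027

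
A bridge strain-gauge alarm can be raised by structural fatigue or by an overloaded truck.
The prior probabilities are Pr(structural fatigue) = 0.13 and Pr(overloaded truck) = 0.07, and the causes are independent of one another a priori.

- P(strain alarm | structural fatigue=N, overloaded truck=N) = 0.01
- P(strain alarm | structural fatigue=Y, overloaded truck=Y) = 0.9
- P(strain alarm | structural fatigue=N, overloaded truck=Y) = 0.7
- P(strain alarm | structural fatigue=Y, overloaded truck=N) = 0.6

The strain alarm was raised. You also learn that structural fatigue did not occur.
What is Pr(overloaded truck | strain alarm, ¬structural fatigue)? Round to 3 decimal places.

Pr(overloaded truck | strain alarm, ¬structural fatigue) ≈ 0.840

Numerator (weight on configurations with overloaded truck): 0.7·0.07 = 0.049000
Normalizer over all consistent configurations: 0.01·0.93 + 0.7·0.07 = 0.058300
Posterior = 0.049000 / 0.058300 ≈ 0.840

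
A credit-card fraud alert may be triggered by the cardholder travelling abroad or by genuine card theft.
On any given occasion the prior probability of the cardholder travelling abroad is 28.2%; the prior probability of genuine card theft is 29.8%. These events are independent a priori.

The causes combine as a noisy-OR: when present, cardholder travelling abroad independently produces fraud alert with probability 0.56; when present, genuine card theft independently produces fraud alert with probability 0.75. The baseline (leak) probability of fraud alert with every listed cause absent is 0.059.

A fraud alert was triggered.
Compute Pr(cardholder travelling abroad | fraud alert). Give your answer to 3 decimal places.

Pr(cardholder travelling abroad | fraud alert) ≈ 0.497

Under noisy-OR, P(fraud alert | causes) = 1 − (1−0.059)·∏(1−qᵢ) over the active causes.
Weight on cardholder travelling abroad=true, given the evidence: 0.115999 + 0.075337 = 0.191336
Denominator P(fraud alert): 0.059*0.718*0.702 + 0.76475*0.718*0.298 + 0.58596*0.282*0.702 + 0.89649*0.282*0.298 = 0.384703
Posterior = 0.191336 / 0.384703 ≈ 0.497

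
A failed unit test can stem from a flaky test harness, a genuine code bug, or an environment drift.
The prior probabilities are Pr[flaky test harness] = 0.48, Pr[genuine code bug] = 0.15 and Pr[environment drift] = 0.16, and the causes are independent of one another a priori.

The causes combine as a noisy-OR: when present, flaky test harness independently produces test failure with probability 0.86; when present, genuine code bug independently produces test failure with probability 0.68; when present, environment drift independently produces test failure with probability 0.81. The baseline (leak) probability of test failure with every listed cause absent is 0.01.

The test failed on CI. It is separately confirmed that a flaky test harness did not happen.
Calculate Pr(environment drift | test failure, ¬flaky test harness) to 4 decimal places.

Under noisy-OR, P(test failure | causes) = 1 − (1−0.01)·∏(1−qᵢ) over the active causes.
Weight on environment drift=true, given the evidence: 0.110418 + 0.022555 = 0.132973
The normalizing constant is 0.01×0.85×0.84 + 0.8119×0.85×0.16 + 0.6832×0.15×0.84 + 0.939808×0.15×0.16 = 0.226196
Posterior = 0.132973 / 0.226196 ≈ 0.5879

Pr(environment drift | test failure, ¬flaky test harness) ≈ 0.5879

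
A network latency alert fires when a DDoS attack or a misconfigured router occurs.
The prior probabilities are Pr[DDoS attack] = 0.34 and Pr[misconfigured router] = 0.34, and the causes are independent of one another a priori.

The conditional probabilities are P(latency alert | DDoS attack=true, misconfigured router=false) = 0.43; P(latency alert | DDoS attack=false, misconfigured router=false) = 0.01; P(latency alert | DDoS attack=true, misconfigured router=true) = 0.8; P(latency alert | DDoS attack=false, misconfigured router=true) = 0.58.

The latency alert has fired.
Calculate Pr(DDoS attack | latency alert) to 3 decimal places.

P(latency alert) = 0.01×0.66×0.66 + 0.58×0.66×0.34 + 0.43×0.34×0.66 + 0.8×0.34×0.34 = 0.004356 + 0.130152 + 0.096492 + 0.092480 = 0.323480
Of this, 0.188972 comes from 0.096492 + 0.092480 (the DDoS attack=true cases).
Hence the posterior is 0.188972/0.323480 ≈ 0.584.

Pr(DDoS attack | latency alert) ≈ 0.584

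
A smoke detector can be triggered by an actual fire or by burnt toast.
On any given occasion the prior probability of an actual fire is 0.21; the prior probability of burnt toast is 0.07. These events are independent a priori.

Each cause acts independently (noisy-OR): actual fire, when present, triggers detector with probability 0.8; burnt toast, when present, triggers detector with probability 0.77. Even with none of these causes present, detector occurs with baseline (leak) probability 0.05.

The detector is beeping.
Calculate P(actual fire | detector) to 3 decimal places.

P(actual fire | detector) ≈ 0.683

Under noisy-OR, P(detector | causes) = 1 − (1−0.05)·∏(1−qᵢ) over the active causes.
Enumerate the 4 (actual fire, burnt toast) configurations and weight by the priors:
  P(detector) = 0.05·0.79·0.93 + 0.7815·0.79·0.07 + 0.81·0.21·0.93 + 0.9563·0.21·0.07
        = 0.036735 + 0.043217 + 0.158193 + 0.014058 = 0.252203
Configurations with actual fire contribute 0.172251, so
  P(actual fire | detector) = 0.172251 / 0.252203 ≈ 0.683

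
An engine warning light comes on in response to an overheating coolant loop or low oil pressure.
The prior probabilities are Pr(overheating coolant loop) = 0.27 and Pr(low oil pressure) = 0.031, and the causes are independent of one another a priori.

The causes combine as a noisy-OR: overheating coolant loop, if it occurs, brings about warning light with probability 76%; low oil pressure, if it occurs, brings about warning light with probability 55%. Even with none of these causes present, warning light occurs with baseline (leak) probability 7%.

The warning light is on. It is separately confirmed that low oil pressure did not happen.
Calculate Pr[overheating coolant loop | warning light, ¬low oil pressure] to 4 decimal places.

Pr[overheating coolant loop | warning light, ¬low oil pressure] ≈ 0.8041

Under noisy-OR, P(warning light | causes) = 1 − (1−0.07)·∏(1−qᵢ) over the active causes.
P(warning light | ¬low oil pressure) = 0.07*0.73 + 0.7768*0.27 = 0.051100 + 0.209736 = 0.260836
Restricting to configurations with overheating coolant loop present: 0.7768*0.27 = 0.209736.
P(overheating coolant loop | warning light, ¬low oil pressure) = 0.209736 / 0.260836 ≈ 0.8041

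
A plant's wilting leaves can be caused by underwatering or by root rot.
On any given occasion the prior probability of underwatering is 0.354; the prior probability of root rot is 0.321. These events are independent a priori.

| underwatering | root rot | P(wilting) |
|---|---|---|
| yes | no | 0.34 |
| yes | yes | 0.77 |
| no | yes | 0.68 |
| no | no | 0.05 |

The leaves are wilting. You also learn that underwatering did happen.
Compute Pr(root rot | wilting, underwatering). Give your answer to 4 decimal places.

P(wilting | underwatering) = 0.34*0.679 + 0.77*0.321 = 0.230860 + 0.247170 = 0.478030
The root rot-present share is 0.77*0.321 = 0.247170.
P(root rot | wilting, underwatering) = 0.247170 / 0.478030 ≈ 0.5171

Pr(root rot | wilting, underwatering) ≈ 0.5171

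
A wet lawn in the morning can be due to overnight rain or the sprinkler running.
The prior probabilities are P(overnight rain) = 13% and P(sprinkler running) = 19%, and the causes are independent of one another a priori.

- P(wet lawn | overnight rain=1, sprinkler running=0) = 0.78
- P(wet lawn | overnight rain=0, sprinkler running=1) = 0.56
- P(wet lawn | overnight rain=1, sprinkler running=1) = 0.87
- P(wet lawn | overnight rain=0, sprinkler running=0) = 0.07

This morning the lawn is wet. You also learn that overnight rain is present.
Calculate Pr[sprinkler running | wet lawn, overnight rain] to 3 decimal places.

Pr[sprinkler running | wet lawn, overnight rain] ≈ 0.207

For the numerator, keep only sprinkler running=true terms: 0.87·0.19 = 0.165300
The normalizing constant is 0.78·0.81 + 0.87·0.19 = 0.797100
Posterior = 0.165300 / 0.797100 ≈ 0.207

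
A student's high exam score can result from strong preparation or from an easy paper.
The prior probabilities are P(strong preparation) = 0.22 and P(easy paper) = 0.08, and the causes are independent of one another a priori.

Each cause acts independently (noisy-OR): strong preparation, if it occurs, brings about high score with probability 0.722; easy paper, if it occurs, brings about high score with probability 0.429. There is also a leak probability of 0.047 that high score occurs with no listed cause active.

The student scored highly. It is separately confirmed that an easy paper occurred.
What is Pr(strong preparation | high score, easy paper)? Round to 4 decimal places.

Under noisy-OR, P(high score | causes) = 1 − (1−0.047)·∏(1−qᵢ) over the active causes.
Enumerate both values of strong preparation and weight by the priors:
  P(high score | easy paper) = 0.455837·0.78 + 0.848723·0.22
        = 0.355553 + 0.186719 = 0.542272
Keeping only the strong preparation-present terms gives 0.186719, so
  P(strong preparation | high score, easy paper) = 0.186719 / 0.542272 ≈ 0.3443

Pr(strong preparation | high score, easy paper) ≈ 0.3443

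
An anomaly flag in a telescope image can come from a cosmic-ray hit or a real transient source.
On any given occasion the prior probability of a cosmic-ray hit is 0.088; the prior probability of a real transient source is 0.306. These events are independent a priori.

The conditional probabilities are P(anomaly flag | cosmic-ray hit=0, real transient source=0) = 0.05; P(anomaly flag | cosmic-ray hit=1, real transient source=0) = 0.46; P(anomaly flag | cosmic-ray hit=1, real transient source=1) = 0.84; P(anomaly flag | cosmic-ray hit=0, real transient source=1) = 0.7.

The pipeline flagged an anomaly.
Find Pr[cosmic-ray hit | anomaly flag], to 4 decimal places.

Pr[cosmic-ray hit | anomaly flag] ≈ 0.1826

Numerator (weight on configurations with cosmic-ray hit): 0.028093 + 0.022620 = 0.050713
Normalizer over all consistent configurations: 0.05·0.912·0.694 + 0.7·0.912·0.306 + 0.46·0.088·0.694 + 0.84·0.088·0.306 = 0.277709
P(cosmic-ray hit | anomaly flag) = 0.050713/0.277709 ≈ 0.1826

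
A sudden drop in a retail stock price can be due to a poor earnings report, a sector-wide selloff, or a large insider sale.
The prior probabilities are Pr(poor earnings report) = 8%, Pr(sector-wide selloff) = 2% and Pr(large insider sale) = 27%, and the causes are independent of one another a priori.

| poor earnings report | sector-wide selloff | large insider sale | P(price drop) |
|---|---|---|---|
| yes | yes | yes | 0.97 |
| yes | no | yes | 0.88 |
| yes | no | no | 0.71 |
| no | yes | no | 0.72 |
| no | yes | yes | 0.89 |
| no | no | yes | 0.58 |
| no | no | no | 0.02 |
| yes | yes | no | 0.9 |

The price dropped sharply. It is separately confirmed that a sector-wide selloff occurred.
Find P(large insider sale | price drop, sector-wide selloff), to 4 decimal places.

Weight on large insider sale=true, given the evidence: 0.221076 + 0.020952 = 0.242028
Denominator P(price drop | sector-wide selloff): 0.72*0.92*0.73 + 0.89*0.92*0.27 + 0.9*0.08*0.73 + 0.97*0.08*0.27 = 0.778140
P(large insider sale | price drop, sector-wide selloff) = 0.242028/0.778140 ≈ 0.3110

P(large insider sale | price drop, sector-wide selloff) ≈ 0.3110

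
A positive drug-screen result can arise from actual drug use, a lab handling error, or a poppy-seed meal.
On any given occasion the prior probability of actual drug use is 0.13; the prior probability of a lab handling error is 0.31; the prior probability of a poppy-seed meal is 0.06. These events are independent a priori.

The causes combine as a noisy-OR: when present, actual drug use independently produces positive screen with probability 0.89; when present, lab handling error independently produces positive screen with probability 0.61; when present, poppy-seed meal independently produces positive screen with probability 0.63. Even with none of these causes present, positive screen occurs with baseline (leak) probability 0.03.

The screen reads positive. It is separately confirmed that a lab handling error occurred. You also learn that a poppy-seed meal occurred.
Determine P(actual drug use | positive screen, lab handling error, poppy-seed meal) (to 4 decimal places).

Under noisy-OR, P(positive screen | causes) = 1 − (1−0.03)·∏(1−qᵢ) over the active causes.
Sum P(positive screen|·) weighted by the priors over both values of actual drug use:
  P(positive screen | lab handling error, poppy-seed meal) = 0.860029×0.87 + 0.984603×0.13
        = 0.748225 + 0.127998 = 0.876223
The terms with actual drug use present sum to 0.127998, so
  P(actual drug use | positive screen, lab handling error, poppy-seed meal) = 0.127998 / 0.876223 ≈ 0.1461

P(actual drug use | positive screen, lab handling error, poppy-seed meal) ≈ 0.1461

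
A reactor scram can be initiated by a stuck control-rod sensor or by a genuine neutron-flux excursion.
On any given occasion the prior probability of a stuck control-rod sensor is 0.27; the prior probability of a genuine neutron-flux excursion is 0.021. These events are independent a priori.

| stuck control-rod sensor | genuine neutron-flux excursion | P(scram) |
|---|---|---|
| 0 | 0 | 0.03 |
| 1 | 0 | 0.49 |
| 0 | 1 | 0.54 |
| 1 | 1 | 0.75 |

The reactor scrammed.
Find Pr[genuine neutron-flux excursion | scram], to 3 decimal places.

P(scram) = 0.03×0.73×0.979 + 0.54×0.73×0.021 + 0.49×0.27×0.979 + 0.75×0.27×0.021 = 0.021440 + 0.008278 + 0.129522 + 0.004253 = 0.163493
Restricting to configurations with genuine neutron-flux excursion present: 0.008278 + 0.004253 = 0.012531.
P(genuine neutron-flux excursion | scram) = 0.012531 / 0.163493 ≈ 0.077

Pr[genuine neutron-flux excursion | scram] ≈ 0.077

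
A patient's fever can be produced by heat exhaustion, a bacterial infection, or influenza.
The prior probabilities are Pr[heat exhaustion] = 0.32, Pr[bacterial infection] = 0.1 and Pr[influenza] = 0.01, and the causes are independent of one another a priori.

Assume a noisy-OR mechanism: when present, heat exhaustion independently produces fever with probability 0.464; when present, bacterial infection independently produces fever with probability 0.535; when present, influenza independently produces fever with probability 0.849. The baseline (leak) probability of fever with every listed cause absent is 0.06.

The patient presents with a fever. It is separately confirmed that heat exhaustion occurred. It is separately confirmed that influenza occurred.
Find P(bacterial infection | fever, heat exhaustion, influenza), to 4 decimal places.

P(bacterial infection | fever, heat exhaustion, influenza) ≈ 0.1039

Under noisy-OR, P(fever | causes) = 1 − (1−0.06)·∏(1−qᵢ) over the active causes.
P(fever | heat exhaustion, influenza) = 0.92392*0.9 + 0.964623*0.1 = 0.831528 + 0.096462 = 0.927990
Restricting to configurations with bacterial infection present: 0.964623*0.1 = 0.096462.
P(bacterial infection | fever, heat exhaustion, influenza) = 0.096462 / 0.927990 ≈ 0.1039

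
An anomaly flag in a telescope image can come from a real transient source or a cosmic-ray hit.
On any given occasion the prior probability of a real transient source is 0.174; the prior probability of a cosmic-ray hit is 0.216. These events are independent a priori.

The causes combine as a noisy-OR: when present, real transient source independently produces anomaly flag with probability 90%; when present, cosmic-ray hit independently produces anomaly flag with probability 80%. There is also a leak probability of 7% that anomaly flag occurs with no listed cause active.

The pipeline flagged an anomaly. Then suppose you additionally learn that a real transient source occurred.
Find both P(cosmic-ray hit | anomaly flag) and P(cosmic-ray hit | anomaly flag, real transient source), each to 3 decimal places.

Under noisy-OR, P(anomaly flag | causes) = 1 − (1−0.07)·∏(1−qᵢ) over the active causes.
For the numerator, keep only cosmic-ray hit=true terms: 0.145231 + 0.036885 = 0.182116
Normalizer over all consistent configurations: 0.07·0.826·0.784 + 0.814·0.826·0.216 + 0.907·0.174·0.784 + 0.9814·0.174·0.216 = 0.351176
P(cosmic-ray hit | anomaly flag) = 0.182116/0.351176 ≈ 0.519

Now condition on the additional information:
P(anomaly flag | real transient source) = 0.907×0.784 + 0.9814×0.216 = 0.711088 + 0.211982 = 0.923070
Of this, 0.211982 comes from 0.9814×0.216 (the cosmic-ray hit=true cases).
P(cosmic-ray hit | anomaly flag, real transient source) = 0.211982 / 0.923070 ≈ 0.230
— real transient source explains away the evidence for cosmic-ray hit.

P(cosmic-ray hit | anomaly flag) ≈ 0.519; P(cosmic-ray hit | anomaly flag, real transient source) ≈ 0.230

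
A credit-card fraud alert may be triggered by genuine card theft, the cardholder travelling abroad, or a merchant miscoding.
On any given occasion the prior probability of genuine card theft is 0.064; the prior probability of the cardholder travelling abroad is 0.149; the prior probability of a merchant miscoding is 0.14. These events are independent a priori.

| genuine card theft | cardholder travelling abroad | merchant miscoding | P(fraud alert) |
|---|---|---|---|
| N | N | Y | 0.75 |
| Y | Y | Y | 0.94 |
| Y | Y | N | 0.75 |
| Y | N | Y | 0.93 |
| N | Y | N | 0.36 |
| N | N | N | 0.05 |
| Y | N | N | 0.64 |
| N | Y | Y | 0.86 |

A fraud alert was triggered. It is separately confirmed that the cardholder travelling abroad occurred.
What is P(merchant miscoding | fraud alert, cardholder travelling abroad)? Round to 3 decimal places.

P(merchant miscoding | fraud alert, cardholder travelling abroad) ≈ 0.268

By total probability over the 4 (genuine card theft, merchant miscoding) configurations:
  P(fraud alert | cardholder travelling abroad) = 0.36·0.936·0.86 + 0.86·0.936·0.14 + 0.75·0.064·0.86 + 0.94·0.064·0.14
        = 0.289786 + 0.112694 + 0.041280 + 0.008422 = 0.452182
The terms with merchant miscoding present sum to 0.121116, so
  P(merchant miscoding | fraud alert, cardholder travelling abroad) = 0.121116 / 0.452182 ≈ 0.268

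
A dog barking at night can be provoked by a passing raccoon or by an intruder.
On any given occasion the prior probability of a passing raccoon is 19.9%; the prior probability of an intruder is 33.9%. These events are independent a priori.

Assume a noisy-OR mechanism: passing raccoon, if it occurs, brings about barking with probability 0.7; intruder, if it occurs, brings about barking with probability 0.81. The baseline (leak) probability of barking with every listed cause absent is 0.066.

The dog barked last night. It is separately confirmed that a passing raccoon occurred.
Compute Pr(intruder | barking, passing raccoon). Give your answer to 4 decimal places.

Under noisy-OR, P(barking | causes) = 1 − (1−0.066)·∏(1−qᵢ) over the active causes.
Numerator (weight on configurations with intruder): 0.946762*0.339 = 0.320952
Denominator P(barking | passing raccoon): 0.7198*0.661 + 0.946762*0.339 = 0.796740
P(intruder | barking, passing raccoon) = 0.320952/0.796740 ≈ 0.4028

Pr(intruder | barking, passing raccoon) ≈ 0.4028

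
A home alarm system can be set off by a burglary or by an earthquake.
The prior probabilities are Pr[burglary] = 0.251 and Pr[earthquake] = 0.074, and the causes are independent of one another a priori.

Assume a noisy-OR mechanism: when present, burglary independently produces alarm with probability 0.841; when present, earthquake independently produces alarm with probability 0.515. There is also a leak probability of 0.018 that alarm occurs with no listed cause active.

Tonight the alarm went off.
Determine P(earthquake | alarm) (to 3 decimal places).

Under noisy-OR, P(alarm | causes) = 1 − (1−0.018)·∏(1−qᵢ) over the active causes.
Weight on earthquake=true, given the evidence: 0.029028 + 0.017167 = 0.046195
The normalizing constant is 0.018*0.749*0.926 + 0.52373*0.749*0.074 + 0.843862*0.251*0.926 + 0.924273*0.251*0.074 = 0.254814
Posterior = 0.046195 / 0.254814 ≈ 0.181

P(earthquake | alarm) ≈ 0.181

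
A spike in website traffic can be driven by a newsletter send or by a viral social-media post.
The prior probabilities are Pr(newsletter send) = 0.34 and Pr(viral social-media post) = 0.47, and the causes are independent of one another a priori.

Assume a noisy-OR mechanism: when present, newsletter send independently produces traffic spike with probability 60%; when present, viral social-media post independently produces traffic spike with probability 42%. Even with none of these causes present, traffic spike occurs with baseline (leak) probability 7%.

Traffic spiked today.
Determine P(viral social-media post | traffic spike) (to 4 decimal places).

Under noisy-OR, P(traffic spike | causes) = 1 − (1−0.07)·∏(1−qᵢ) over the active causes.
P(traffic spike) = 0.07*0.66*0.53 + 0.4606*0.66*0.47 + 0.628*0.34*0.53 + 0.78424*0.34*0.47 = 0.024486 + 0.142878 + 0.113166 + 0.125322 = 0.405852
Of this, 0.268200 comes from 0.142878 + 0.125322 (the viral social-media post=true cases).
Hence the posterior is 0.268200/0.405852 ≈ 0.6608.

P(viral social-media post | traffic spike) ≈ 0.6608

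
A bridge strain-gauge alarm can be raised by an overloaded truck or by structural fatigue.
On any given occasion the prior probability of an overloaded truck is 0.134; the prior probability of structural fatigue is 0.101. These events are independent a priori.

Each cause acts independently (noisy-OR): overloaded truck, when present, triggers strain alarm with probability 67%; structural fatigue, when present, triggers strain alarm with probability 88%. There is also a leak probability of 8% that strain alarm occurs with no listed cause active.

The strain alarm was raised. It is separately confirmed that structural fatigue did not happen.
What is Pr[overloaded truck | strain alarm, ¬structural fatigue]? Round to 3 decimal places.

Pr[overloaded truck | strain alarm, ¬structural fatigue] ≈ 0.574

Under noisy-OR, P(strain alarm | causes) = 1 − (1−0.08)·∏(1−qᵢ) over the active causes.
Enumerate both values of overloaded truck and weight by the priors:
  P(strain alarm | ¬structural fatigue) = 0.08*0.866 + 0.6964*0.134
        = 0.069280 + 0.093318 = 0.162598
The terms with overloaded truck present sum to 0.093318, so
  P(overloaded truck | strain alarm, ¬structural fatigue) = 0.093318 / 0.162598 ≈ 0.574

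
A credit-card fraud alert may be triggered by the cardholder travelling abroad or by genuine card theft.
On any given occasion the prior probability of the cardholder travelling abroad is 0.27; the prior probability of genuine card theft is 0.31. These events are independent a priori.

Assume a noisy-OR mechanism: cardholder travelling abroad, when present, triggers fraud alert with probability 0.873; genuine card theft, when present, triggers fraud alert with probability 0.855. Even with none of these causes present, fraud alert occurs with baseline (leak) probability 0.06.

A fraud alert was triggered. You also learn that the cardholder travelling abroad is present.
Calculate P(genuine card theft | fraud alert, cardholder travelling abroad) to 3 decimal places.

P(genuine card theft | fraud alert, cardholder travelling abroad) ≈ 0.334

Under noisy-OR, P(fraud alert | causes) = 1 − (1−0.06)·∏(1−qᵢ) over the active causes.
For the numerator, keep only genuine card theft=true terms: 0.98269·0.31 = 0.304634
The normalizing constant is 0.88062·0.69 + 0.98269·0.31 = 0.912262
P(genuine card theft | fraud alert, cardholder travelling abroad) = 0.304634/0.912262 ≈ 0.334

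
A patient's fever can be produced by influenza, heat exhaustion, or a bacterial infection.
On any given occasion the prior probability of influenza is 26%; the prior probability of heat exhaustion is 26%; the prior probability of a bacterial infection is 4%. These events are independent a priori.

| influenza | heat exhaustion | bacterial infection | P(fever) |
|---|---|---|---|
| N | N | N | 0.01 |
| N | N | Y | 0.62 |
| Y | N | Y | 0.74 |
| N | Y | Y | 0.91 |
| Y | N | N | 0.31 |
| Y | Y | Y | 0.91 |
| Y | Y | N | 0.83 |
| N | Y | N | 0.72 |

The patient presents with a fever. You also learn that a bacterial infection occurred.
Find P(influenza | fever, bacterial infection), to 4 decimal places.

P(influenza | fever, bacterial infection) ≈ 0.2838

By total probability over the 4 (influenza, heat exhaustion) configurations:
  P(fever | bacterial infection) = 0.62*0.74*0.74 + 0.91*0.74*0.26 + 0.74*0.26*0.74 + 0.91*0.26*0.26
        = 0.339512 + 0.175084 + 0.142376 + 0.061516 = 0.718488
Configurations with influenza contribute 0.203892, so
  P(influenza | fever, bacterial infection) = 0.203892 / 0.718488 ≈ 0.2838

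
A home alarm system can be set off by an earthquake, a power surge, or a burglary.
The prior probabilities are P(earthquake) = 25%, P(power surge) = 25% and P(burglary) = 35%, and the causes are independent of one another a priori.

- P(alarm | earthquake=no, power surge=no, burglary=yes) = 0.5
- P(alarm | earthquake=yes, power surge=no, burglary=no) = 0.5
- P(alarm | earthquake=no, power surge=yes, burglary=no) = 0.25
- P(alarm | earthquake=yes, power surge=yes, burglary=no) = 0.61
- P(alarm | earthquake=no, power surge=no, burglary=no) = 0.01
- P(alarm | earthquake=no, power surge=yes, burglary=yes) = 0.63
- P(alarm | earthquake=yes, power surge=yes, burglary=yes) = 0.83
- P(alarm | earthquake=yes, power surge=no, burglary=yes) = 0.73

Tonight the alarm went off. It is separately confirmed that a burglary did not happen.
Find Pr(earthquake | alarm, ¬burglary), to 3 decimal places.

P(alarm | ¬burglary) = 0.01·0.75·0.75 + 0.25·0.75·0.25 + 0.5·0.25·0.75 + 0.61·0.25·0.25 = 0.005625 + 0.046875 + 0.093750 + 0.038125 = 0.184375
The earthquake-present share is 0.093750 + 0.038125 = 0.131875.
So P(earthquake | alarm, ¬burglary) = 0.131875/0.184375 ≈ 0.715.

Pr(earthquake | alarm, ¬burglary) ≈ 0.715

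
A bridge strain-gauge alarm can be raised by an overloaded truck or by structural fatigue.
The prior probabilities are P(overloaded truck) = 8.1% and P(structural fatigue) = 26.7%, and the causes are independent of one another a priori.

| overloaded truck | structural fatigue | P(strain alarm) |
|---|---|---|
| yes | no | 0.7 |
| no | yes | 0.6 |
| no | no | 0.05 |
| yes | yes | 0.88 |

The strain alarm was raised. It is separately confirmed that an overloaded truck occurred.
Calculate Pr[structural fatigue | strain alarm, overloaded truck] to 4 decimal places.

Numerator (weight on configurations with structural fatigue): 0.88×0.267 = 0.234960
Normalizer over all consistent configurations: 0.7×0.733 + 0.88×0.267 = 0.748060
P(structural fatigue | strain alarm, overloaded truck) = 0.234960/0.748060 ≈ 0.3141

Pr[structural fatigue | strain alarm, overloaded truck] ≈ 0.3141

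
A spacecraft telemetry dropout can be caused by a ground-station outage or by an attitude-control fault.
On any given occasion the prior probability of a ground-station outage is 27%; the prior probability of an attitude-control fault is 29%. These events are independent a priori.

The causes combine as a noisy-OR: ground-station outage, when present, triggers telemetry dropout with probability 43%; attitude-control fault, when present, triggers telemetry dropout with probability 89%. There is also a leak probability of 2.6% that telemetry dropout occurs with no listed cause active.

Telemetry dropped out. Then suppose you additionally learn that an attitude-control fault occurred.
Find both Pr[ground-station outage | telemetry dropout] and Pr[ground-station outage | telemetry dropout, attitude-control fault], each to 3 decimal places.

Under noisy-OR, P(telemetry dropout | causes) = 1 − (1−0.026)·∏(1−qᵢ) over the active causes.
P(telemetry dropout) = 0.026×0.73×0.71 + 0.89286×0.73×0.29 + 0.44482×0.27×0.71 + 0.93893×0.27×0.29 = 0.013476 + 0.189018 + 0.085272 + 0.073518 = 0.361284
Restricting to configurations with ground-station outage present: 0.085272 + 0.073518 = 0.158790.
P(ground-station outage | telemetry dropout) = 0.158790 / 0.361284 ≈ 0.440

Now condition on the additional information:
Enumerate both values of ground-station outage and weight by the priors:
  P(telemetry dropout | attitude-control fault) = 0.89286*0.73 + 0.93893*0.27
        = 0.651788 + 0.253511 = 0.905299
Keeping only the ground-station outage-present terms gives 0.253511, so
  P(ground-station outage | telemetry dropout, attitude-control fault) = 0.253511 / 0.905299 ≈ 0.280

Pr[ground-station outage | telemetry dropout] ≈ 0.440; Pr[ground-station outage | telemetry dropout, attitude-control fault] ≈ 0.280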